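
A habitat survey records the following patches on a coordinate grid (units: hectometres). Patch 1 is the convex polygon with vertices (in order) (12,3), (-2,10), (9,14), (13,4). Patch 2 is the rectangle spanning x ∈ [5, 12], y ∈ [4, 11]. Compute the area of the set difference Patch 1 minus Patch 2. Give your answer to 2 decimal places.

34.80

|Patch 1| = 73.5, |Patch 1∩Patch 2| = 38.7.
|Patch 1 ∖ Patch 2| = |Patch 1| − |Patch 1∩Patch 2| = 73.5 − 38.7 = 34.80.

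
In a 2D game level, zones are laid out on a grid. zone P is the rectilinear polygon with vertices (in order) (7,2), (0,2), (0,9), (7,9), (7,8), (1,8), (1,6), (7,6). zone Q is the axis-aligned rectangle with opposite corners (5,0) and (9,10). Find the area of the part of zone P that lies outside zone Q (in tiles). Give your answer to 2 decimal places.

27.00

|zone P| = 37, |zone P∩zone Q| = 10.
|zone P ∖ zone Q| = |zone P| − |zone P∩zone Q| = 37 − 10 = 27.00.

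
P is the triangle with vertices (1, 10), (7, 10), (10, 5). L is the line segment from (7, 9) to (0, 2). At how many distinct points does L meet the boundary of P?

The segment meets the boundary at (5.5,7.5).

1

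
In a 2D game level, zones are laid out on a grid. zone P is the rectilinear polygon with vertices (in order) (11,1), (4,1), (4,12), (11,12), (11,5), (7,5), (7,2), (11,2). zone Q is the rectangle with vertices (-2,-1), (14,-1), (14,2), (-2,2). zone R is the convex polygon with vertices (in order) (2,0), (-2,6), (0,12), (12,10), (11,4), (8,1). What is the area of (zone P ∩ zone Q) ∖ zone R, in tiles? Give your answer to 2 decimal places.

|zone P ∩ zone Q| = 7.
|(zone P ∩ zone Q) ∩ zone R| = 4.5.
|(zone P ∩ zone Q) ∖ zone R| = 7 − 4.5 = 2.50.

2.50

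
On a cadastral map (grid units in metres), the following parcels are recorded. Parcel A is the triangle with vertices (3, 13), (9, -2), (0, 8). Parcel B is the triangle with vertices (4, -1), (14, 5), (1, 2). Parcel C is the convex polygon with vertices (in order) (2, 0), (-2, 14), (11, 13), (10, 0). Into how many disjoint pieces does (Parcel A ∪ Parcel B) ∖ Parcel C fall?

4

(Parcel A ∪ Parcel B) ∖ Parcel C splits into 4 disjoint pieces (area 2.5756, area 1, area 1.3333, area 0.1485).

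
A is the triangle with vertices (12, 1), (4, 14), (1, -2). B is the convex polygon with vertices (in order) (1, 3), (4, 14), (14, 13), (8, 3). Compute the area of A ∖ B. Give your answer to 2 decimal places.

|A| = 83.5, |A∩B| = 45.4197.
|A ∖ B| = |A| − |A∩B| = 83.5 − 45.4197 = 38.08.

38.08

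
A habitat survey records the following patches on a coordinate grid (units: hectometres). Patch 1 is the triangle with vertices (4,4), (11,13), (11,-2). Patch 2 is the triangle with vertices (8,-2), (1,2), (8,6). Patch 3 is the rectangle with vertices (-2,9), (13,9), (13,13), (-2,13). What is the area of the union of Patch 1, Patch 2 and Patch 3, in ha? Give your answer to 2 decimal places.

123.96

By inclusion–exclusion:
Individual areas: |Patch 1| = 52.5, |Patch 2| = 28, |Patch 3| = 60.
|Patch 1∩Patch 2| = 10.3143.
|Patch 1∩Patch 3| = 6.2222.
|Patch 2∩Patch 3| = 0.
|Patch 1∩Patch 2∩Patch 3| = 0.
|Patch 1 ∪ Patch 2 ∪ Patch 3| = 140.5 − 16.5365 + 0 = 123.96.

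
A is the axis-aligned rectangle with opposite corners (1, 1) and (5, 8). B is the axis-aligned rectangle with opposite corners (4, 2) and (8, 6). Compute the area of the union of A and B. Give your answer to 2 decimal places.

40.00

By inclusion–exclusion:
Individual areas: |A| = 28, |B| = 16.
|A∩B|: x∈[4,5], y∈[2,6] → 1·4 = 4.
|A ∪ B| = 44 − 4 = 40.00.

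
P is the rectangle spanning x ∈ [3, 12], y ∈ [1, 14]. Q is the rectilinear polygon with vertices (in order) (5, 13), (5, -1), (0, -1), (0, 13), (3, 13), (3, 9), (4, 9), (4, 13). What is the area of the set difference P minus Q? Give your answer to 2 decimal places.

|P| = 117, |P∩Q| = 20.
|P ∖ Q| = |P| − |P∩Q| = 117 − 20 = 97.00.

97.00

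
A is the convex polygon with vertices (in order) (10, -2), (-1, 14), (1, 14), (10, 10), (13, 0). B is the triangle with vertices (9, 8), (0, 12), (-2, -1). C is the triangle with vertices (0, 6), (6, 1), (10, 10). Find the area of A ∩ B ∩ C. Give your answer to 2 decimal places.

The intersection is the polygon with vertices (9,8), (5.24,4.924), (3.529,7.412), (7.105,8.842).
By the shoelace formula its area is 10.17.

10.17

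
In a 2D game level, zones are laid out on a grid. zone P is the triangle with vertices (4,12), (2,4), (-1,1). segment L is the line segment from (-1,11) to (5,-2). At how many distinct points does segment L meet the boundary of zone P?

2

The segment meets the boundary at (1.29,6.038), (2.081,4.324).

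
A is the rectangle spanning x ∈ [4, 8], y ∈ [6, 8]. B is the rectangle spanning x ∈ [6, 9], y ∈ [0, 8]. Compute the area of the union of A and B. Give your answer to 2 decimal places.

28.00

By inclusion–exclusion:
Individual areas: |A| = 8, |B| = 24.
|A∩B|: x∈[6,8], y∈[6,8] → 2·2 = 4.
|A ∪ B| = 32 − 4 = 28.00.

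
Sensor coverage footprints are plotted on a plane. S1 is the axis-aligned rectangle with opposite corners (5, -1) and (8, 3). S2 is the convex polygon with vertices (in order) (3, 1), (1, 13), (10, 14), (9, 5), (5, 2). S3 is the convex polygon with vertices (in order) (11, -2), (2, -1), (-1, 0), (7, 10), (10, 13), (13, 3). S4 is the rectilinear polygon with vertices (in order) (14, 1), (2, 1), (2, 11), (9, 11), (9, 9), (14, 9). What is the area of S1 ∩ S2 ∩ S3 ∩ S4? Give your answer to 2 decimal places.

The intersection is the polygon with vertices (5,2), (5,3), (6.333,3).
By the shoelace formula its area is 0.67.

0.67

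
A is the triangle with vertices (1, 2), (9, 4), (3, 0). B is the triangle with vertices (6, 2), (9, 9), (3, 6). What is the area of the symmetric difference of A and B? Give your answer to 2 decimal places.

24.76

|A| = 10, |B| = 16.5, |A∩B| = 0.8684.
|A △ B| = |A| + |B| − 2·|A∩B| = 10 + 16.5 − 1.7368 = 24.76.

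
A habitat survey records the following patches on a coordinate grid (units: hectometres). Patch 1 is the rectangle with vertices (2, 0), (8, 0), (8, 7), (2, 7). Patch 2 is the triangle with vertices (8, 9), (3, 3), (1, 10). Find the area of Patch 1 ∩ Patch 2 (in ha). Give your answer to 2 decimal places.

The intersection is the polygon with vertices (2,7), (6.333,7), (3,3), (2,6.5).
By the shoelace formula its area is 8.92.

8.92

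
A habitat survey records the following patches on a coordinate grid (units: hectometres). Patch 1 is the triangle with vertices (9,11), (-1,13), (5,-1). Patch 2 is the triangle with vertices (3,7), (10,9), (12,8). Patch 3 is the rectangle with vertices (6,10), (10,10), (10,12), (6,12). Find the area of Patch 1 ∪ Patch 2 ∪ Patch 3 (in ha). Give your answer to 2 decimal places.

71.58

By inclusion–exclusion:
Individual areas: |Patch 1| = 64, |Patch 2| = 5.5, |Patch 3| = 8.
|Patch 1∩Patch 2| = 2.1822.
|Patch 1∩Patch 3| = 3.7333.
|Patch 2∩Patch 3| = 0.
|Patch 1∩Patch 2∩Patch 3| = 0.
|Patch 1 ∪ Patch 2 ∪ Patch 3| = 77.5 − 5.9155 + 0 = 71.58.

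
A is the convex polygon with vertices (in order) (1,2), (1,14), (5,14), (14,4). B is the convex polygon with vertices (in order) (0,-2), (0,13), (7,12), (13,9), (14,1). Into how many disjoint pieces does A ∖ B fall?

A ∖ B splits into 2 disjoint pieces (area 7.2319, area 0.1013).

2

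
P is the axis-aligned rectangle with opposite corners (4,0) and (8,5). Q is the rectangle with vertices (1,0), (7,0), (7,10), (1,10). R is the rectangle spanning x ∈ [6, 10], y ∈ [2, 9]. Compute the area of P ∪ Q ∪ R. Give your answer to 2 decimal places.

By inclusion–exclusion:
Individual areas: |P| = 20, |Q| = 60, |R| = 28.
|P∩Q|: x∈[4,7], y∈[0,5] → 3·5 = 15.
|P∩R|: x∈[6,8], y∈[2,5] → 2·3 = 6.
|Q∩R|: x∈[6,7], y∈[2,9] → 1·7 = 7.
|P∩Q∩R| = 3.
|P ∪ Q ∪ R| = 108 − 28 + 3 = 83.00.

83.00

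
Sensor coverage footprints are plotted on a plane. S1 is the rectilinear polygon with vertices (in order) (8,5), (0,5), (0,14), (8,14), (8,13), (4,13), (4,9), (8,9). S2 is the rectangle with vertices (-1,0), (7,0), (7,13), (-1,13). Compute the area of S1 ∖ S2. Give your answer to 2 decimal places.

12.00

|S1| = 56, |S1∩S2| = 44.
|S1 ∖ S2| = |S1| − |S1∩S2| = 56 − 44 = 12.00.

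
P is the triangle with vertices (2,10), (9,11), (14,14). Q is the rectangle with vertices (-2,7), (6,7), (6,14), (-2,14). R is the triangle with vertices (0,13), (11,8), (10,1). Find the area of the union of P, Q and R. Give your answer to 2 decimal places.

90.66

By inclusion–exclusion:
Individual areas: |P| = 8, |Q| = 56, |R| = 41.
|P∩Q| = 1.5238.
|P∩R| = 0.868.
|Q∩R| = 12.8182.
|P∩Q∩R| = 0.868.
|P ∪ Q ∪ R| = 105 − 15.21 + 0.868 = 90.66.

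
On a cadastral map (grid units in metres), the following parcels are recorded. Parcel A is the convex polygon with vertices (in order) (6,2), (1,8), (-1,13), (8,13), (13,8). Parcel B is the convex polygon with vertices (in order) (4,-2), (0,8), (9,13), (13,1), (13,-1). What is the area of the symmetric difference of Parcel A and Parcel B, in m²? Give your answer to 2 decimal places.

92.39

|Parcel A| = 88.5, |Parcel B| = 124, |Parcel A∩Parcel B| = 60.0532.
|Parcel A △ Parcel B| = |Parcel A| + |Parcel B| − 2·|Parcel A∩Parcel B| = 88.5 + 124 − 120.1063 = 92.39.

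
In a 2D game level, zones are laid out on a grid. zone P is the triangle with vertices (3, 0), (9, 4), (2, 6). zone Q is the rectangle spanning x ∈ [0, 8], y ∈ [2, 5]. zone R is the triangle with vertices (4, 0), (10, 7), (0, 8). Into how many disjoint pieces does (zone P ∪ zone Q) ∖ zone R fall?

2

(zone P ∪ zone Q) ∖ zone R splits into 2 disjoint pieces (area 7.8333, area 3.5873).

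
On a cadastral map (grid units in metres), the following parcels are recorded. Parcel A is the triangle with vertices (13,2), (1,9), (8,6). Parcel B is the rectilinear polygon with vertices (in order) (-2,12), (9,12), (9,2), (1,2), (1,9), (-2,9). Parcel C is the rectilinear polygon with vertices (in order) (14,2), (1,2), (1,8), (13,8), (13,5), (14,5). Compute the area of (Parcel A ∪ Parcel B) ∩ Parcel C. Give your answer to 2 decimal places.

49.73

The region (Parcel A ∪ Parcel B) ∩ Parcel C is the polygon with vertices (9,2), (1,2), (1,8), (9,8), (9,5.2), (13,2), (9,4.333).
By the shoelace formula its area is 49.73.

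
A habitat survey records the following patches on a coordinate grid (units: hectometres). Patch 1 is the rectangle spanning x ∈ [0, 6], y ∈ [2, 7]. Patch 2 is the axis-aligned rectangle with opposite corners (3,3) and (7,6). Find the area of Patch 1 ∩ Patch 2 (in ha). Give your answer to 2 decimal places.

9.00

|Patch 1∩Patch 2|: x∈[3,6], y∈[3,6] → 3·3 = 9.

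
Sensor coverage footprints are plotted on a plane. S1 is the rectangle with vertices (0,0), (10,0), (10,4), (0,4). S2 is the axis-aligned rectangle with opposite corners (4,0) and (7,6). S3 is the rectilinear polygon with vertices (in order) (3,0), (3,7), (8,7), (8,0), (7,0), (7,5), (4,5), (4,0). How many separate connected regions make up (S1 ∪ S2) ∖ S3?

3

(S1 ∪ S2) ∖ S3 splits into 3 disjoint pieces (area 8, area 15, area 12).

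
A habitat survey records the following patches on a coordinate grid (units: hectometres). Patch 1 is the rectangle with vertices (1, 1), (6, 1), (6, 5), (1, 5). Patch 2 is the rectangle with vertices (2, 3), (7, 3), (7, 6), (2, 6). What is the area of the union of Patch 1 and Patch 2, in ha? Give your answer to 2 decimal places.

By inclusion–exclusion:
Individual areas: |Patch 1| = 20, |Patch 2| = 15.
|Patch 1∩Patch 2|: x∈[2,6], y∈[3,5] → 4·2 = 8.
|Patch 1 ∪ Patch 2| = 35 − 8 = 27.00.

27.00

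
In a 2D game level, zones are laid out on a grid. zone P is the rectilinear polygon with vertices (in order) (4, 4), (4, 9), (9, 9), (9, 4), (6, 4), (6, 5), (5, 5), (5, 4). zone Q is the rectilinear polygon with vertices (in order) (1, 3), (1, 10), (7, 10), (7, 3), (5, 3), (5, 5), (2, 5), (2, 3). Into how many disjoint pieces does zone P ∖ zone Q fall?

2

zone P ∖ zone Q splits into 2 disjoint pieces (area 1, area 10).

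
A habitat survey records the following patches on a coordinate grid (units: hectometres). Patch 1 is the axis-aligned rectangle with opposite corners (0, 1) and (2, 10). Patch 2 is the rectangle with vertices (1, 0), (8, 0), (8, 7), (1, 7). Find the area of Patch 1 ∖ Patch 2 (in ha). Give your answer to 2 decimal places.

|Patch 1∩Patch 2|: x∈[1,2], y∈[1,7] → 1·6 = 6.
|Patch 1| = 18.
|Patch 1 ∖ Patch 2| = |Patch 1| − |Patch 1∩Patch 2| = 18 − 6 = 12.00.

12.00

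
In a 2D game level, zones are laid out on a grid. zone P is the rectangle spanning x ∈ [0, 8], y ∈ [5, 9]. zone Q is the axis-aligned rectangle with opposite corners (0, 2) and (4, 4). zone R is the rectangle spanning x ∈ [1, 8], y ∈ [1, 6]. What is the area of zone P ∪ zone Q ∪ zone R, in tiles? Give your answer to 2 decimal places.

By inclusion–exclusion:
Individual areas: |zone P| = 32, |zone Q| = 8, |zone R| = 35.
|zone P∩zone Q| = 0 (no overlap).
|zone P∩zone R|: x∈[1,8], y∈[5,6] → 7·1 = 7.
|zone Q∩zone R|: x∈[1,4], y∈[2,4] → 3·2 = 6.
|zone P∩zone Q∩zone R| = 0.
|zone P ∪ zone Q ∪ zone R| = 75 − 13 + 0 = 62.00.

62.00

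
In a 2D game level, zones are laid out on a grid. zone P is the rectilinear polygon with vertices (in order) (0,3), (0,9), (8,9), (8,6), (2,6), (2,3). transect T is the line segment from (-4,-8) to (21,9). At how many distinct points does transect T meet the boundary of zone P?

0

The segment lies entirely outside zone P and never meets its boundary.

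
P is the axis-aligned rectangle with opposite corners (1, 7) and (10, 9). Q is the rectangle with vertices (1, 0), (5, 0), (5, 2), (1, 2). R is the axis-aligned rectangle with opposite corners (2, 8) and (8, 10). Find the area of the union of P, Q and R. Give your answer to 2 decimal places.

32.00

By inclusion–exclusion:
Individual areas: |P| = 18, |Q| = 8, |R| = 12.
|P∩Q| = 0 (no overlap).
|P∩R|: x∈[2,8], y∈[8,9] → 6·1 = 6.
|Q∩R| = 0 (no overlap).
|P∩Q∩R| = 0.
|P ∪ Q ∪ R| = 38 − 6 + 0 = 32.00.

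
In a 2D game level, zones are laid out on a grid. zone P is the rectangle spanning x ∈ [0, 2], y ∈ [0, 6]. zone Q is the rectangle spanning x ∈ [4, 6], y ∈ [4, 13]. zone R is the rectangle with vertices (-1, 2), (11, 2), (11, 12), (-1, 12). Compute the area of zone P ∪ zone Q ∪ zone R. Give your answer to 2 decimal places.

By inclusion–exclusion:
Individual areas: |zone P| = 12, |zone Q| = 18, |zone R| = 120.
|zone P∩zone Q| = 0 (no overlap).
|zone P∩zone R|: x∈[0,2], y∈[2,6] → 2·4 = 8.
|zone Q∩zone R|: x∈[4,6], y∈[4,12] → 2·8 = 16.
|zone P∩zone Q∩zone R| = 0.
|zone P ∪ zone Q ∪ zone R| = 150 − 24 + 0 = 126.00.

126.00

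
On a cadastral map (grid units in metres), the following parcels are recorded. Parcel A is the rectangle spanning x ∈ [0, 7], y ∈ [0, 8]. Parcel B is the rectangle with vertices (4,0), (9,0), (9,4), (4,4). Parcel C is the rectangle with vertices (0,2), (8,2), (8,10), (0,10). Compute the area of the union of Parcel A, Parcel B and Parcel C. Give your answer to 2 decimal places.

By inclusion–exclusion:
Individual areas: |Parcel A| = 56, |Parcel B| = 20, |Parcel C| = 64.
|Parcel A∩Parcel B|: x∈[4,7], y∈[0,4] → 3·4 = 12.
|Parcel A∩Parcel C|: x∈[0,7], y∈[2,8] → 7·6 = 42.
|Parcel B∩Parcel C|: x∈[4,8], y∈[2,4] → 4·2 = 8.
|Parcel A∩Parcel B∩Parcel C| = 6.
|Parcel A ∪ Parcel B ∪ Parcel C| = 140 − 62 + 6 = 84.00.

84.00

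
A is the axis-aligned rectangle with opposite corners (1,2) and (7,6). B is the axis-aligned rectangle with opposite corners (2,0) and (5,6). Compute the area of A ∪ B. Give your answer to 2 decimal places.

30.00

By inclusion–exclusion:
Individual areas: |A| = 24, |B| = 18.
|A∩B|: x∈[2,5], y∈[2,6] → 3·4 = 12.
|A ∪ B| = 42 − 12 = 30.00.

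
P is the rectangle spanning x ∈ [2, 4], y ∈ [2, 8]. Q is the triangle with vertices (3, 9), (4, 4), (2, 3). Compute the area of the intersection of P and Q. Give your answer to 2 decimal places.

The intersection is the polygon with vertices (3.2,8), (4,4), (2,3), (2.833,8).
By the shoelace formula its area is 5.32.

5.32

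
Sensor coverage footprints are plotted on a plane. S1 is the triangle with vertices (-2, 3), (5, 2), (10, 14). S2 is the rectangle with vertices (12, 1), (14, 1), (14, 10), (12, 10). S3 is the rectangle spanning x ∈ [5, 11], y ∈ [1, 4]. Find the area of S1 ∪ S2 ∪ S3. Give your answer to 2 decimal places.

By inclusion–exclusion:
Individual areas: |S1| = 44.5, |S2| = 18, |S3| = 18.
|S1∩S2| = 0.
|S1∩S3| = 0.8333.
|S2∩S3| = 0 (no overlap).
|S1∩S2∩S3| = 0.
|S1 ∪ S2 ∪ S3| = 80.5 − 0.8333 + 0 = 79.67.

79.67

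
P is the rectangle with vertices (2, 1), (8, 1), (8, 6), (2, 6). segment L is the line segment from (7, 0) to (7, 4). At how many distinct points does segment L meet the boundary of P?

1

The segment meets the boundary at (7,1).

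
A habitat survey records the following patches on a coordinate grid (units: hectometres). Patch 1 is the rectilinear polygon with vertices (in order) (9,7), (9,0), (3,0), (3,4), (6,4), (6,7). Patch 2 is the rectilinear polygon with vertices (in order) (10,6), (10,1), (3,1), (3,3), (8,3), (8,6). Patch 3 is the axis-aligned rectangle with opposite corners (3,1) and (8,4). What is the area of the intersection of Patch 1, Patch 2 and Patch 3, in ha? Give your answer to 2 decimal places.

10.00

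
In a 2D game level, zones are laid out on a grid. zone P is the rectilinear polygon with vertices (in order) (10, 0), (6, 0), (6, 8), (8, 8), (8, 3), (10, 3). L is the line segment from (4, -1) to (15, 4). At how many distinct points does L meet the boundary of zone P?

2

The segment meets the boundary at (6.2,0), (10,1.727).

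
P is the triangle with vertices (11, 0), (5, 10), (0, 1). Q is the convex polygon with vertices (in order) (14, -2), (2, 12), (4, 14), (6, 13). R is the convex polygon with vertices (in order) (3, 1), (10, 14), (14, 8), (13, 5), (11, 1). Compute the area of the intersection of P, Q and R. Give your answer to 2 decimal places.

The intersection is the polygon with vertices (8,5), (6.252,7.039), (6.5,7.5).
By the shoelace formula its area is 0.66.

0.66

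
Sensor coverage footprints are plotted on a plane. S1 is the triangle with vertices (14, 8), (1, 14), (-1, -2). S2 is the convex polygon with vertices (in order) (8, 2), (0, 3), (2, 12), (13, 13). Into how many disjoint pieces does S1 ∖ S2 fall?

2

S1 ∖ S2 splits into 2 disjoint pieces (area 7.1656, area 26.4377).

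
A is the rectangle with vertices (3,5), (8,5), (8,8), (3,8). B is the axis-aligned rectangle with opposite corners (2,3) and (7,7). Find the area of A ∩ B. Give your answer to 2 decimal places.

8.00

|A∩B|: x∈[3,7], y∈[5,7] → 4·2 = 8.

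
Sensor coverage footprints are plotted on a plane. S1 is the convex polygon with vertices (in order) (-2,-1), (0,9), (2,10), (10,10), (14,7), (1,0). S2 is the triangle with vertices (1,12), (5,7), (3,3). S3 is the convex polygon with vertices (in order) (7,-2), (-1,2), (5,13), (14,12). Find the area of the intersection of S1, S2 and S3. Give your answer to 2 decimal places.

The intersection is the polygon with vertices (5,7), (3,3), (2,7.5), (3.054,9.432).
By the shoelace formula its area is 9.66.

9.66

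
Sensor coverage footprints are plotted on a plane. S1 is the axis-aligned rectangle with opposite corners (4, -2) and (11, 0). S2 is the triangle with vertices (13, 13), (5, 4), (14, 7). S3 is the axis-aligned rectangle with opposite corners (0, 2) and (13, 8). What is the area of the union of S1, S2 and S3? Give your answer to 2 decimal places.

106.28

By inclusion–exclusion:
Individual areas: |S1| = 14, |S2| = 28.5, |S3| = 78.
|S1∩S2| = 0.
|S1∩S3| = 0 (no overlap).
|S2∩S3| = 14.2222.
|S1∩S2∩S3| = 0.
|S1 ∪ S2 ∪ S3| = 120.5 − 14.2222 + 0 = 106.28.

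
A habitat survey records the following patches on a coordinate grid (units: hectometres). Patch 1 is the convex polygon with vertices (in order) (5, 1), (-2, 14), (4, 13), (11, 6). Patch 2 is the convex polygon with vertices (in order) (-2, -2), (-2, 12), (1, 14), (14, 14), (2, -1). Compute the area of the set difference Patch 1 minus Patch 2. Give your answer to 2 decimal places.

16.09

|Patch 1| = 74, |Patch 1∩Patch 2| = 57.9135.
|Patch 1 ∖ Patch 2| = |Patch 1| − |Patch 1∩Patch 2| = 74 − 57.9135 = 16.09.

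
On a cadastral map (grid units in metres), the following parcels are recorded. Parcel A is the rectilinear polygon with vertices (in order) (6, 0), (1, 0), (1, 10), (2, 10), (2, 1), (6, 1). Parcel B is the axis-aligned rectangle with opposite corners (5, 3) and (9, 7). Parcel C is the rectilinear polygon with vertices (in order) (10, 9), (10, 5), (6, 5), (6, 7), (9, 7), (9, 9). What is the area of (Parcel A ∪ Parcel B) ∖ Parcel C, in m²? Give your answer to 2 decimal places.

|Parcel A ∪ Parcel B| = 30.
|(Parcel A ∪ Parcel B) ∩ Parcel C| = 6.
|(Parcel A ∪ Parcel B) ∖ Parcel C| = 30 − 6 = 24.00.

24.00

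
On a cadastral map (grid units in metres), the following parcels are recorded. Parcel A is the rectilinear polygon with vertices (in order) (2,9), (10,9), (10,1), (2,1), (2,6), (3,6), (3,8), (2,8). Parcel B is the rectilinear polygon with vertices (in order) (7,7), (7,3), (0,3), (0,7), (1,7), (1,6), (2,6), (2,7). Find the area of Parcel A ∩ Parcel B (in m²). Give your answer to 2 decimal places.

The intersection is the polygon with vertices (2,6), (3,6), (3,7), (7,7), (7,3), (2,3).
By the shoelace formula its area is 19.00.

19.00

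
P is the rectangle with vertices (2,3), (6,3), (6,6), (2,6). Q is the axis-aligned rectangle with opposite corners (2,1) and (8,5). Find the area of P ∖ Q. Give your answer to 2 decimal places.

4.00

|P∩Q|: x∈[2,6], y∈[3,5] → 4·2 = 8.
|P| = 12.
|P ∖ Q| = |P| − |P∩Q| = 12 − 8 = 4.00.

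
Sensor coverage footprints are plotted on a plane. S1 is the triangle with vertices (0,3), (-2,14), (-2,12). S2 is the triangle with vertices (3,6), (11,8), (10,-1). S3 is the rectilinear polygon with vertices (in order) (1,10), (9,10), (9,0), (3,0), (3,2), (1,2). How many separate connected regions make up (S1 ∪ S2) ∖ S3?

(S1 ∪ S2) ∖ S3 splits into 2 disjoint pieces (area 2, area 12.5).

2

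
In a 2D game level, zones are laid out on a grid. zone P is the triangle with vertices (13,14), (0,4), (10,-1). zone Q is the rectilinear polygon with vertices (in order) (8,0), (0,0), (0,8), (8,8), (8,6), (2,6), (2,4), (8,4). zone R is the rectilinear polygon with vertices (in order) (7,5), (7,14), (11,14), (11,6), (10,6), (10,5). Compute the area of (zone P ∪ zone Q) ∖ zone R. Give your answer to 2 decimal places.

86.07

|zone P ∪ zone Q| = 108.7615.
|(zone P ∪ zone Q) ∩ zone R| = 22.6923.
|(zone P ∪ zone Q) ∖ zone R| = 108.7615 − 22.6923 = 86.07.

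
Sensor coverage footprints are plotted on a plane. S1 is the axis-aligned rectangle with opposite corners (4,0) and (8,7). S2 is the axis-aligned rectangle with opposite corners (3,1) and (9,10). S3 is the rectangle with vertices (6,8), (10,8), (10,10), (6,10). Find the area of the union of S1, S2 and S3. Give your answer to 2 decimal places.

60.00

By inclusion–exclusion:
Individual areas: |S1| = 28, |S2| = 54, |S3| = 8.
|S1∩S2|: x∈[4,8], y∈[1,7] → 4·6 = 24.
|S1∩S3| = 0 (no overlap).
|S2∩S3|: x∈[6,9], y∈[8,10] → 3·2 = 6.
|S1∩S2∩S3| = 0.
|S1 ∪ S2 ∪ S3| = 90 − 30 + 0 = 60.00.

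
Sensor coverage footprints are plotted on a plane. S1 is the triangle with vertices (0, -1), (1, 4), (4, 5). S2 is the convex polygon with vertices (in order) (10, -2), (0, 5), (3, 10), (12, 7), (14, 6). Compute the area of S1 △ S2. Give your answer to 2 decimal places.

|S1| = 7, |S2| = 89, |S1∩S2| = 2.0117.
|S1 △ S2| = |S1| + |S2| − 2·|S1∩S2| = 7 + 89 − 4.0235 = 91.98.

91.98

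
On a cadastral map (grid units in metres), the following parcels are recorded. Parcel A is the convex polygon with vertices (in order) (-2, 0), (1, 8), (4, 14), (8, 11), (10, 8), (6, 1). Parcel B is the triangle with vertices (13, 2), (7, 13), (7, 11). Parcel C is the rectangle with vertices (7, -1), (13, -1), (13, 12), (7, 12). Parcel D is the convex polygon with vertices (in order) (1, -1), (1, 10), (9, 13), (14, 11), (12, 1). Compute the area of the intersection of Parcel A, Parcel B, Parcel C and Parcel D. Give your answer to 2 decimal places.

3.44

The intersection is the polygon with vertices (9.861,7.756), (9.539,7.192), (7,11), (7,11.75), (8,11), (8.5,10.25).
By the shoelace formula its area is 3.44.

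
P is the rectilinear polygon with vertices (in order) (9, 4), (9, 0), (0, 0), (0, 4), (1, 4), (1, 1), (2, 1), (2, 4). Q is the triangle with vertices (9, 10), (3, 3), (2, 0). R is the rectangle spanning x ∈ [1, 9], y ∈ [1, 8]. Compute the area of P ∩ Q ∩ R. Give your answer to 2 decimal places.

The intersection is the polygon with vertices (2.7,1), (2.333,1), (3,3), (3.857,4), (4.8,4).
By the shoelace formula its area is 2.49.

2.49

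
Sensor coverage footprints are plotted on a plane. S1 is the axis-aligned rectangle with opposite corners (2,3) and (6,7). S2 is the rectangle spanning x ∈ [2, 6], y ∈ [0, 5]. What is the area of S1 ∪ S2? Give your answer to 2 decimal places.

28.00

By inclusion–exclusion:
Individual areas: |S1| = 16, |S2| = 20.
|S1∩S2|: x∈[2,6], y∈[3,5] → 4·2 = 8.
|S1 ∪ S2| = 36 − 8 = 28.00.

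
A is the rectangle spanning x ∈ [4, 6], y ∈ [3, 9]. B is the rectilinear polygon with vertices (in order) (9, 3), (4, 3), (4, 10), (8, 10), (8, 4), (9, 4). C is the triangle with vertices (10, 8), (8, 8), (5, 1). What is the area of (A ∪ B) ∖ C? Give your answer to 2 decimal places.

25.37

|A ∪ B| = 29.
|(A ∪ B) ∩ C| = 3.6286.
|(A ∪ B) ∖ C| = 29 − 3.6286 = 25.37.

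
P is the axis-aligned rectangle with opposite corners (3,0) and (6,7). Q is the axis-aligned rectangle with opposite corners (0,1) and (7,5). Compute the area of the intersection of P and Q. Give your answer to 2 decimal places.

12.00

|P∩Q|: x∈[3,6], y∈[1,5] → 3·4 = 12.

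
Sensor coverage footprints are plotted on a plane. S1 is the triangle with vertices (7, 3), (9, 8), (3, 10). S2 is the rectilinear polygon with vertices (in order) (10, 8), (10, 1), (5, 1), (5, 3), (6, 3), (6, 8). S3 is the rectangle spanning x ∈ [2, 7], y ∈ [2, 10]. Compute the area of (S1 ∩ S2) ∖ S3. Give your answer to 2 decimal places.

|S1 ∩ S2| = 9.125.
|(S1 ∩ S2) ∩ S3| = 4.125.
|(S1 ∩ S2) ∖ S3| = 9.125 − 4.125 = 5.00.

5.00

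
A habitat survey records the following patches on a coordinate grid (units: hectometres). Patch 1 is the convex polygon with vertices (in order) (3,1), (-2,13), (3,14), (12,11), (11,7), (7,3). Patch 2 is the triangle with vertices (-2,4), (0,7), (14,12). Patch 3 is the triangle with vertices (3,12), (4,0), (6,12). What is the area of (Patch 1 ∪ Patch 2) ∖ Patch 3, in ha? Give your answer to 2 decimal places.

94.14

|Patch 1 ∪ Patch 2| = 111.8492.
|(Patch 1 ∪ Patch 2) ∩ Patch 3| = 17.7055.
|(Patch 1 ∪ Patch 2) ∖ Patch 3| = 111.8492 − 17.7055 = 94.14.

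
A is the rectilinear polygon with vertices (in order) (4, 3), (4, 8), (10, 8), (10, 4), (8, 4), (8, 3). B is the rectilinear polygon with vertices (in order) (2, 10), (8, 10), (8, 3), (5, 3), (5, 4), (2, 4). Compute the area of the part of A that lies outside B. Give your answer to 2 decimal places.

|A| = 28, |A∩B| = 19.
|A ∖ B| = |A| − |A∩B| = 28 − 19 = 9.00.

9.00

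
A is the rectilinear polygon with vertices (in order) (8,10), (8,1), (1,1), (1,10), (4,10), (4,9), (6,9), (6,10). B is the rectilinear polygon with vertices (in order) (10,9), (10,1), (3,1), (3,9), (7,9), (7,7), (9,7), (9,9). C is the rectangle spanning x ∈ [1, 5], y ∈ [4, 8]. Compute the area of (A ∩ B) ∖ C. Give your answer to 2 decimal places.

|A ∩ B| = 38.
|(A ∩ B) ∩ C| = 8.
|(A ∩ B) ∖ C| = 38 − 8 = 30.00.

30.00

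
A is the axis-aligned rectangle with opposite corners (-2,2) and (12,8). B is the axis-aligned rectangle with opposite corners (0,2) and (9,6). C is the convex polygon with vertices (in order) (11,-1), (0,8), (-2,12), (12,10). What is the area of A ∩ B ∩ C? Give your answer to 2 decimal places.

16.44

The intersection is the polygon with vertices (9,6), (9,2), (7.333,2), (2.444,6).
By the shoelace formula its area is 16.44.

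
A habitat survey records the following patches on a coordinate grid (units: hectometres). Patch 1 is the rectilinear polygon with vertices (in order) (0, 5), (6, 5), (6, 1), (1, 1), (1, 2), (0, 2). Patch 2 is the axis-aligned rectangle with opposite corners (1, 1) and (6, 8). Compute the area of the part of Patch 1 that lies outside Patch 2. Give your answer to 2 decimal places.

|Patch 1| = 23, |Patch 1∩Patch 2| = 20.
|Patch 1 ∖ Patch 2| = |Patch 1| − |Patch 1∩Patch 2| = 23 − 20 = 3.00.

3.00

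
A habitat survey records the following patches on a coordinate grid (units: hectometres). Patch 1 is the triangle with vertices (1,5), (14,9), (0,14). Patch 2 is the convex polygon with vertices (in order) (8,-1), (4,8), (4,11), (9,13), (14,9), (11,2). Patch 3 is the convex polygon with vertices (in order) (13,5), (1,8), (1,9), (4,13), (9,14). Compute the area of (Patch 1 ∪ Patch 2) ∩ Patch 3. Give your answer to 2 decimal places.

54.00

The region (Patch 1 ∪ Patch 2) ∩ Patch 3 is the polygon with vertices (6.075,11.83), (9,13), (9.69,12.448), (12.636,5.818), (12.355,5.161), (1,8), (1,9), (3.747,12.662).
By the shoelace formula its area is 54.00.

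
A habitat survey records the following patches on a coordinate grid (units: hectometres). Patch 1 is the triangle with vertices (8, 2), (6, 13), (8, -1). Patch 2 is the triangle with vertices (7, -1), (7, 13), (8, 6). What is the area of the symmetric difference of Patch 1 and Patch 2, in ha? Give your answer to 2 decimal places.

7.72

|Patch 1| = 3, |Patch 2| = 7, |Patch 1∩Patch 2| = 1.14.
|Patch 1 △ Patch 2| = |Patch 1| + |Patch 2| − 2·|Patch 1∩Patch 2| = 3 + 7 − 2.28 = 7.72.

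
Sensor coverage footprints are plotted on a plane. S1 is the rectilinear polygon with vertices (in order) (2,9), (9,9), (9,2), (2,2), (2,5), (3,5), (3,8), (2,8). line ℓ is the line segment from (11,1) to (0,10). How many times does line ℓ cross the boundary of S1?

4

The segment meets the boundary at (2,8.364), (2.444,8), (9,2.636), (3,7.545).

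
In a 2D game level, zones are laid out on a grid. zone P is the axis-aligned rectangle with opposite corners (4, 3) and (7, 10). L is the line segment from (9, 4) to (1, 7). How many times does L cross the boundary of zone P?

2

The segment meets the boundary at (4,5.875), (7,4.75).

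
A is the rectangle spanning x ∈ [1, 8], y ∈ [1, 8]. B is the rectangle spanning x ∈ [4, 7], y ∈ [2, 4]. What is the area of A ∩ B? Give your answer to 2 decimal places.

|A∩B|: x∈[4,7], y∈[2,4] → 3·2 = 6.

6.00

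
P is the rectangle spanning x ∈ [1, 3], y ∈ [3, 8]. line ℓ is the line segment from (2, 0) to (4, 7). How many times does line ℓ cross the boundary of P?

The segment meets the boundary at (3,3.5), (2.857,3).

2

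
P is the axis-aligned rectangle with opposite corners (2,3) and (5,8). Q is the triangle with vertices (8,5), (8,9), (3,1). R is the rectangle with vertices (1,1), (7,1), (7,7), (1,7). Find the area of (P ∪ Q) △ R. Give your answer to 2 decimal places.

24.75

|P ∪ Q| = 24.55.
|(P ∪ Q) ∩ R| = 17.9.
|(P ∪ Q) △ R| = 24.55 + 36 − 35.8 = 24.75.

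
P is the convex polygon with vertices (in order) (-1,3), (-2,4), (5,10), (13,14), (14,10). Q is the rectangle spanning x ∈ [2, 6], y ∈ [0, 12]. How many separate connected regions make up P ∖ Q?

2

P ∖ Q splits into 2 disjoint pieces (area 8.2571, area 32.6833).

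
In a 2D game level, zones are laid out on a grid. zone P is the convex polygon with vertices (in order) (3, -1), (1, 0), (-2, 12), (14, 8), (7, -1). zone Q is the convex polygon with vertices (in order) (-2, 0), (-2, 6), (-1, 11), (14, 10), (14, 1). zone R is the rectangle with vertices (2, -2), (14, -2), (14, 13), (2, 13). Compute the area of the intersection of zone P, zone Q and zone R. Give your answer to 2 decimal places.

86.36

The intersection is the polygon with vertices (3.091,10.727), (14,8), (8.277,0.642), (2,0.25), (2,10.8).
By the shoelace formula its area is 86.36.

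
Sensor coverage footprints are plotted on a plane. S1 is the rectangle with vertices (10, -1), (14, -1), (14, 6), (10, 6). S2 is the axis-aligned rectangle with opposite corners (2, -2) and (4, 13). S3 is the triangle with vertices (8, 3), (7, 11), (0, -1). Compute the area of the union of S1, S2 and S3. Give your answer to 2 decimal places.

By inclusion–exclusion:
Individual areas: |S1| = 28, |S2| = 30, |S3| = 34.
|S1∩S2| = 0 (no overlap).
|S1∩S3| = 0.
|S2∩S3| = 7.2857.
|S1∩S2∩S3| = 0.
|S1 ∪ S2 ∪ S3| = 92 − 7.2857 + 0 = 84.71.

84.71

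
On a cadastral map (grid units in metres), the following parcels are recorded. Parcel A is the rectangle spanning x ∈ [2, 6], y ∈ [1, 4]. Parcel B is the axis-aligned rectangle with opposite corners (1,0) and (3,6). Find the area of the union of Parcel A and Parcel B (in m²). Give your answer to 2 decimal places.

21.00

By inclusion–exclusion:
Individual areas: |Parcel A| = 12, |Parcel B| = 12.
|Parcel A∩Parcel B|: x∈[2,3], y∈[1,4] → 1·3 = 3.
|Parcel A ∪ Parcel B| = 24 − 3 = 21.00.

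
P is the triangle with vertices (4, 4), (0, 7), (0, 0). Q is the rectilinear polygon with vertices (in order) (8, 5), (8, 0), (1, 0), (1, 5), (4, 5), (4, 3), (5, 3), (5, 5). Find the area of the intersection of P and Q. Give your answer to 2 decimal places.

6.83

The intersection is the polygon with vertices (4,4), (1,1), (1,5), (2.667,5).
By the shoelace formula its area is 6.83.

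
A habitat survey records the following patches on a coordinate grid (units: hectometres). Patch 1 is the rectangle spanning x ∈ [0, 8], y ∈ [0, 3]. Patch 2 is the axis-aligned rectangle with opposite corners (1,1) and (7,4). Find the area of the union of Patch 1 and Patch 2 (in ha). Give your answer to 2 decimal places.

30.00

By inclusion–exclusion:
Individual areas: |Patch 1| = 24, |Patch 2| = 18.
|Patch 1∩Patch 2|: x∈[1,7], y∈[1,3] → 6·2 = 12.
|Patch 1 ∪ Patch 2| = 42 − 12 = 30.00.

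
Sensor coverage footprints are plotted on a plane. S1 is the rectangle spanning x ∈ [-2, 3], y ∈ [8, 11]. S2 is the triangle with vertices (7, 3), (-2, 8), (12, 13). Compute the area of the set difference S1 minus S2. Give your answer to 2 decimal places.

10.54

|S1| = 15, |S1∩S2| = 4.4643.
|S1 ∖ S2| = |S1| − |S1∩S2| = 15 − 4.4643 = 10.54.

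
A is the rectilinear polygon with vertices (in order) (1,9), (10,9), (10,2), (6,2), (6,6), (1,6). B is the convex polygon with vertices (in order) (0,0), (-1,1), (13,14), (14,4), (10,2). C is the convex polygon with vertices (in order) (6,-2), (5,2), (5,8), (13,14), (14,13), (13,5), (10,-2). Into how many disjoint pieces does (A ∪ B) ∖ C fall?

(A ∪ B) ∖ C splits into 2 disjoint pieces (area 3.6136, area 32.3242).

2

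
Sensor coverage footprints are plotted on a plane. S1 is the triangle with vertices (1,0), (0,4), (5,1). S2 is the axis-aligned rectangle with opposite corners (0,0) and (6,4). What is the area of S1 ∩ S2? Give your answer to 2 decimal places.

8.50

The intersection is the polygon with vertices (0,4), (5,1), (1,0).
By the shoelace formula its area is 8.50.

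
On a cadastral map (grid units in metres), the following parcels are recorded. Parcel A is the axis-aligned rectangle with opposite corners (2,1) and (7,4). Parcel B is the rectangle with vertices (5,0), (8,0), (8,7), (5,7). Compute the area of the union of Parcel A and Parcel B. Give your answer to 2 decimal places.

By inclusion–exclusion:
Individual areas: |Parcel A| = 15, |Parcel B| = 21.
|Parcel A∩Parcel B|: x∈[5,7], y∈[1,4] → 2·3 = 6.
|Parcel A ∪ Parcel B| = 36 − 6 = 30.00.

30.00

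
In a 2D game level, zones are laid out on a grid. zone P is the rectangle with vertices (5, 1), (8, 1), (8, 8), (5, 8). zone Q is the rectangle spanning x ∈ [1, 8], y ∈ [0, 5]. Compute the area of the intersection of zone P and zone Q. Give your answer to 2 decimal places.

|zone P∩zone Q|: x∈[5,8], y∈[1,5] → 3·4 = 12.

12.00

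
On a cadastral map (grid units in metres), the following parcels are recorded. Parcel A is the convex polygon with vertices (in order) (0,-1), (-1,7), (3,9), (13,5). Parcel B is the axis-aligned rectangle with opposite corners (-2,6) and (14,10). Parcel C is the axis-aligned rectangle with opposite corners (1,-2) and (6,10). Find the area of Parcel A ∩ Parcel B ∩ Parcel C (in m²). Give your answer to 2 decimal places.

The intersection is the polygon with vertices (3,9), (6,7.8), (6,6), (1,6), (1,8).
By the shoelace formula its area is 12.20.

12.20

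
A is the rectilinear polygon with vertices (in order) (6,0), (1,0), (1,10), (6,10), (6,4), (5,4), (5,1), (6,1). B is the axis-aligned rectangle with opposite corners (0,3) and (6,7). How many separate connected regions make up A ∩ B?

1

A ∩ B is a single connected region.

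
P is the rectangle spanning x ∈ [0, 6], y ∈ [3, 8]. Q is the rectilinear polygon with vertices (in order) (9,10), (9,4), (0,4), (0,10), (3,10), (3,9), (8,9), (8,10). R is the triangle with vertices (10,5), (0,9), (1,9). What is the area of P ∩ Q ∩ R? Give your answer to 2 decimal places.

0.77

The intersection is the polygon with vertices (6,6.6), (2.5,8), (3.25,8), (6,6.778).
By the shoelace formula its area is 0.77.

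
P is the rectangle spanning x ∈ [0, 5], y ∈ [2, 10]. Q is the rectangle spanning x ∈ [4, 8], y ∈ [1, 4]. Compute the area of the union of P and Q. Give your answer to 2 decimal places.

50.00

By inclusion–exclusion:
Individual areas: |P| = 40, |Q| = 12.
|P∩Q|: x∈[4,5], y∈[2,4] → 1·2 = 2.
|P ∪ Q| = 52 − 2 = 50.00.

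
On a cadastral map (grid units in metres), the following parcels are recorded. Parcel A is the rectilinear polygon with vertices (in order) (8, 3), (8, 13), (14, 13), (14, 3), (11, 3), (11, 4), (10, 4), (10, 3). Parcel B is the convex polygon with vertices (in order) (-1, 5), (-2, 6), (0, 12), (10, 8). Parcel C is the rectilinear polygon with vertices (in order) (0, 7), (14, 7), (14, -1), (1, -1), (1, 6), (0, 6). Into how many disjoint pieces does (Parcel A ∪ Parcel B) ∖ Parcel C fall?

(Parcel A ∪ Parcel B) ∖ Parcel C is a single connected region.

1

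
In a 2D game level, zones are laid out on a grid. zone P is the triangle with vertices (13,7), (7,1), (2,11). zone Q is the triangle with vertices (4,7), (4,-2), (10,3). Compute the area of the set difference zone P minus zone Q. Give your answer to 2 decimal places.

34.20

|zone P| = 45, |zone P∩zone Q| = 10.8.
|zone P ∖ zone Q| = |zone P| − |zone P∩zone Q| = 45 − 10.8 = 34.20.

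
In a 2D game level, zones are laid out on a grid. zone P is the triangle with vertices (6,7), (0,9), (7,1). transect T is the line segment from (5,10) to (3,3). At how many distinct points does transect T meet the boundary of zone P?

2

The segment meets the boundary at (3.554,4.938), (4.304,7.565).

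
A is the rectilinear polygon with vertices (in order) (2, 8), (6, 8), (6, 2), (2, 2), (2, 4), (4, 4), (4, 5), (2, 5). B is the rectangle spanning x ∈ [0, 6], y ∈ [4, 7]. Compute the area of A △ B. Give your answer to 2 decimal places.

20.00

|A| = 22, |B| = 18, |A∩B| = 10.
|A △ B| = |A| + |B| − 2·|A∩B| = 22 + 18 − 20 = 20.00.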